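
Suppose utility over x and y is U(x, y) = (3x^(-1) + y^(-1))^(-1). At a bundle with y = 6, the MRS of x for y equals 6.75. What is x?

For CES with ρ = -1, MRS = (3/1)·(y/x)^2.
Setting (3/1)·(6/x)^2 = 6.75 gives (6/x)^2 = 2.25, so 6/x = 1.5 and x = 4.

x = 4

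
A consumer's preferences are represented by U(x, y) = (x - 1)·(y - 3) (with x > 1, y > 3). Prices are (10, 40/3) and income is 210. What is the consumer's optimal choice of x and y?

x* = 9, y* = 9

MU_x = (y−3), MU_y = (x−1).
MRS = (y−3)/(x−1).
Tangency: set MRS = p_x/p_y = 10/(40/3) = 0.75.
So (y − 3)/(x − 1) = 0.75, i.e. (y − 3) = 0.75·(x − 1).
Rewrite the budget in excess-of-subsistence terms: 10·(x − 1) + (40/3)·(y − 3) = 210 − 10·1 − (40/3)·3 = 160.
Substituting, 20·(x − 1) = 160, so x − 1 = 8 and x* = 9.
Then y − 3 = 0.75·8 = 6, so y* = 9.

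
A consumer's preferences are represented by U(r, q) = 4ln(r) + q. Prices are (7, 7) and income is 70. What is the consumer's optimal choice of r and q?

r* = 4, q* = 6

MU_r = 4/r, MU_q = 1.
MRS = 4/r ÷ 1.
Tangency: set MRS = p_r/p_q = 7/7 = 1.
MRS depends only on r: 4/r = 1 ⇒ r* = 4/1 = 4.
From the budget, 7·q = 70 − 7·4 = 42, so q* = 6.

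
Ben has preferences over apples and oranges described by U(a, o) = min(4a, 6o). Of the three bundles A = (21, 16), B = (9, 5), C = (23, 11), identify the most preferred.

Bundle A

Evaluate utility at each bundle:
U(A) = 84.
U(B) = 30.
U(C) = 66.
Highest utility is A, so A ≻ C ≻ B.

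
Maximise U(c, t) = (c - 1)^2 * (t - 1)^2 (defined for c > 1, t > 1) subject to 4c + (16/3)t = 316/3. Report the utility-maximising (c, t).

c* = 13, t* = 10

MU_c = 2·(c−1)·(t−1)^2, MU_t = 2·(c−1)^2·(t−1).
MRS = (t−1)/(c−1).
Tangency: set MRS = p_c/p_t = 4/(16/3) = 0.75.
So (t − 1)/(c − 1) = 0.75, i.e. (t − 1) = 0.75·(c − 1).
Rewrite the budget in excess-of-subsistence terms: 4·(c − 1) + (16/3)·(t − 1) = 316/3 − 4·1 − (16/3)·1 = 96.
Substituting, 8·(c − 1) = 96, so c − 1 = 12 and c* = 13.
Then t − 1 = 0.75·12 = 9, so t* = 10.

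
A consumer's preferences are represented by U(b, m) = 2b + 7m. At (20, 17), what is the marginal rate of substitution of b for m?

MU_b = 2, MU_m = 7, so MRS = 2/7 at every bundle.
At (20, 17): MRS = 2/7.
The indifference curve has slope −2/7 at this bundle.

MRS = 2/7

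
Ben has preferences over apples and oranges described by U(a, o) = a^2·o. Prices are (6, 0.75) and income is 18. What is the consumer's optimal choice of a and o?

a* = 2, o* = 8

MU_a = 2·a·o and MU_o = a^2.
MRS = MU_a/MU_o = (2/1)·o/a.
Tangency: set MRS = p_a/p_o = 6/0.75 = 8.
So (2/1)·o/a = 8, i.e. o = 4·a.
Substitute into the budget 6·a + 0.75·o = 18: 9·a = 18, so a* = 2.
Then o* = 4·2 = 8.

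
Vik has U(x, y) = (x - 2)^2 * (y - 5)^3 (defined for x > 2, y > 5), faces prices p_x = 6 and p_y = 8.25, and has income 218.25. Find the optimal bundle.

MU_x = 2·(x−2)·(y−5)^3, MU_y = 3·(x−2)^2·(y−5)^2.
MRS = (2/3)·(y−5)/(x−2).
Tangency: set MRS = p_x/p_y = 6/8.25 = 8/11.
So (2/3)·(y − 5)/(x − 2) = 8/11, i.e. (y − 5) = (12/11)·(x − 2).
Rewrite the budget in excess-of-subsistence terms: 6·(x − 2) + 8.25·(y − 5) = 218.25 − 6·2 − 8.25·5 = 165.
Substituting, 15·(x − 2) = 165, so x − 2 = 11 and x* = 13.
Then y − 5 = (12/11)·11 = 12, so y* = 17.

x* = 13, y* = 17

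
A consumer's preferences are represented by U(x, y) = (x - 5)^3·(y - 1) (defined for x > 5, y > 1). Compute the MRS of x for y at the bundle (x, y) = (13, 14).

MU_x = 3·(x−5)^2·(y−1), MU_y = (x−5)^3.
MRS = (3/1)·(y−1)/(x−5).
At (13, 14): MRS = 4.875.
The indifference curve has slope −4.875 at this bundle.

MRS = 4.875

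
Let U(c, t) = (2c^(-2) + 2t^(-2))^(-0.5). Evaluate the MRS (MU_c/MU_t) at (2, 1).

MRS = 0.125

For CES with ρ = -2, MRS = (t/c)^3.
At (2, 1): MRS = 0.125.
That is, one extra unit of c is worth 0.125 units of t at the margin.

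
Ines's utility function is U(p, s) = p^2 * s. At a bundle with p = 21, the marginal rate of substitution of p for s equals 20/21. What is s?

s = 10

MU_p = 2·p·s and MU_s = p^2.
MRS = MU_p/MU_s = (2/1)·s/p.
Substitute p = 21: MRS = s/10.5. Setting s/10.5 = 20/21 gives s = (20/21)·10.5 = 10.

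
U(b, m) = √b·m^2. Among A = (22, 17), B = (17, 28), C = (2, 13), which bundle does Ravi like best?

Bundle B

Evaluate utility at each bundle:
U(A) = 1355.530.
U(B) = 3232.515.
U(C) = 239.002.
Highest utility is B, so B ≻ A ≻ C.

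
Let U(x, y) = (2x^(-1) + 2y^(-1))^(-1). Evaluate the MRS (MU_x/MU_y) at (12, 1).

For CES with ρ = -1, MRS = (y/x)^2.
At (12, 1): MRS = 1/144.
So at (12, 1) the consumer would give up 1/144 units of y for one more unit of x.

MRS = 1/144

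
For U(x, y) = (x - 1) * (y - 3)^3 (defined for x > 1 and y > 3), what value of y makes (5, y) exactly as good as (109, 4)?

U(109, 4) = 108.
Set U(5, y) = 108 and solve.
With x = 5: (5 − 1) = 4, so (y − 3)^3 = 108/4 = 27.
Taking the cube root (with y > 3): y − 3 = 3, so y = 6.
Check: U(5, 6) = 108.

y = 6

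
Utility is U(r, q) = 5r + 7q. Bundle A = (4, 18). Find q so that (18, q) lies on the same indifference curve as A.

U(4, 18) = 146.
Set U(18, q) = 146 and solve.
5·18 + 7q = 146 ⇒ 7q = 56 ⇒ q = 8.
Check: U(18, 8) = 146.

q = 8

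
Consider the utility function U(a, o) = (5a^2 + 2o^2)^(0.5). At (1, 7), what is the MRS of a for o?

MRS = 5/14

For CES with ρ = 2, MRS = (5/2)·(o/a)^(-1).
At (1, 7): MRS = 5/14.
The indifference curve has slope −5/14 at this bundle.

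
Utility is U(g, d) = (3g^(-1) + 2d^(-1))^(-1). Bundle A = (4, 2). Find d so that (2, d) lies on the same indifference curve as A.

U depends on (g, d) only through S = 3g^(-1) + 2d^(-1), so equal utility means equal S. At (4, 2): S = 1.75.
With g = 2: 3·2^(-1) = 1.5, so 2d^(-1) = 1.75 − 1.5 = 0.25, i.e. d^(-1) = 0.125.
Hence d = 1/0.125 = 8.
Check: U(2, 8) = 0.5714.

d = 8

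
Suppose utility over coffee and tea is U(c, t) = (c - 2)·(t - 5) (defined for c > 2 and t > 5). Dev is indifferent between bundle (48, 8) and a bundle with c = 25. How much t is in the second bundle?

U(48, 8) = 138.
Set U(25, t) = 138 and solve.
With c = 25: (25 − 2) = 23, so (t − 5) = 138/23 = 6.
So t = 5 + 6 = 11.
Check: U(25, 11) = 138.

t = 11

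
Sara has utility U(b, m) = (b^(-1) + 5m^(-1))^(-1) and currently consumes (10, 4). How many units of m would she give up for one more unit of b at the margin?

MRS = 4/125

For CES with ρ = -1, MRS = (1/5)·(m/b)^2.
At (10, 4): MRS = 4/125.
The indifference curve has slope −4/125 at this bundle.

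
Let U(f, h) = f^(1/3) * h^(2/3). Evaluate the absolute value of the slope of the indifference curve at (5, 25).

MRS = 2.5

MU_f = 1/3·f^(-2/3)·h^(2/3) and MU_h = 2/3·f^(1/3)·h^(-1/3).
MRS = MU_f/MU_h = (0.5)·h/f.
At (5, 25): MRS = 2.5.
The indifference curve has slope −2.5 at this bundle.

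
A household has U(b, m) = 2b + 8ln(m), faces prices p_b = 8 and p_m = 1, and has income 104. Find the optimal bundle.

MU_b = 2, MU_m = 8/m.
MRS = 2 ÷ (8/m).
Tangency: set MRS = p_b/p_m = 8/1 = 8.
MRS depends only on m: 0.25·m = 8 ⇒ m* = 8/0.25 = 32.
From the budget, 8·b = 104 − 1·32 = 72, so b* = 9.

b* = 9, m* = 32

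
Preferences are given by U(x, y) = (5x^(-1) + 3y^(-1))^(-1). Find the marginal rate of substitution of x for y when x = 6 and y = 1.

For CES with ρ = -1, MRS = (5/3)·(y/x)^2.
At (6, 1): MRS = 5/108.
That is, one extra unit of x is worth 5/108 units of y at the margin.

MRS = 5/108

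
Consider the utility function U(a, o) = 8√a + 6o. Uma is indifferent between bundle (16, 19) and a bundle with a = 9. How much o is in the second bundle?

o = 61/3

U(16, 19) = 146.
Set U(9, o) = 146 and solve.
With a = 9: √9 = 3, so 6o = 146 − 8·3 = 122 and o = 61/3.
Check: U(9, 61/3) = 146.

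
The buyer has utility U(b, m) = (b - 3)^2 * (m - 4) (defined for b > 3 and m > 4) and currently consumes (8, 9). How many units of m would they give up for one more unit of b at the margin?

MRS = 2

MU_b = 2·(b−3)·(m−4), MU_m = (b−3)^2.
MRS = (2/1)·(m−4)/(b−3).
At (8, 9): MRS = 2.
So at (8, 9) the consumer would give up 2 units of m for one more unit of b.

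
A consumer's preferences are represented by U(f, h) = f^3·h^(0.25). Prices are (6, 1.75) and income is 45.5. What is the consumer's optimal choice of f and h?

MU_f = 3·f^2·h^(0.25) and MU_h = 0.25·f^3·h^(-0.75).
MRS = MU_f/MU_h = (12)·h/f.
Tangency: set MRS = p_f/p_h = 6/1.75 = 24/7.
So (12)·h/f = 24/7, i.e. h = (2/7)·f.
Substitute into the budget 6·f + 1.75·h = 45.5: 6.5·f = 45.5, so f* = 7.
Then h* = (2/7)·7 = 2.

f* = 7, h* = 2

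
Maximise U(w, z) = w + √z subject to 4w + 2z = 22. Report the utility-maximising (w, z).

MU_w = 1, MU_z = 1/(2√z).
MRS = 1 ÷ (1/(2√z)).
Tangency: set MRS = p_w/p_z = 4/2 = 2.
MRS depends only on z: 2·√z = 2 ⇒ √z = 2/2 = 1 ⇒ z* = 1.
From the budget, 4·w = 22 − 2·1 = 20, so w* = 5.

w* = 5, z* = 1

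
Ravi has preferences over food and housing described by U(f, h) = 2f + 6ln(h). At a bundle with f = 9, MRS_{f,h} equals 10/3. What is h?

MU_f = 2, MU_h = 6/h.
MRS = 2 ÷ (6/h).
MRS depends only on h: (1/3)·h = 10/3 ⇒ h = (10/3)/(1/3) = 10.

h = 10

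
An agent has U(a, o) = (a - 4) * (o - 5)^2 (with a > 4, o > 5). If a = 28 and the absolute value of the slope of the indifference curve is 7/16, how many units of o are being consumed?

o = 26

MU_a = (o−5)^2, MU_o = 2·(a−4)·(o−5).
MRS = (1/2)·(o−5)/(a−4).
Substitute a = 28: MRS = (o − 5)/48. Setting this equal to 7/16 gives o − 5 = (7/16)·48 = 21, so o = 26.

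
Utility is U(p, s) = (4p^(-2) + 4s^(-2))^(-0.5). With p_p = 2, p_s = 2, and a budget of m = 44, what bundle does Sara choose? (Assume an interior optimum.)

p* = 11, s* = 11

For CES with ρ = -2, MRS = (s/p)^3.
Tangency: set MRS = p_p/p_s = 2/2 = 1.
So (s/p)^3 = 1; taking the cube root, s/p = 1, i.e. s = p.
Substitute into the budget 2·p + 2·s = 44: 4·p = 44, so p* = 11 and s* = 11.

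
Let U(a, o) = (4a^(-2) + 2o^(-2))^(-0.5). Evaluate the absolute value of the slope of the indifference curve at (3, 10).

For CES with ρ = -2, MRS = (4/2)·(o/a)^3.
At (3, 10): MRS = 2000/27.
So at (3, 10) the consumer would give up 2000/27 units of o for one more unit of a.

MRS = 2000/27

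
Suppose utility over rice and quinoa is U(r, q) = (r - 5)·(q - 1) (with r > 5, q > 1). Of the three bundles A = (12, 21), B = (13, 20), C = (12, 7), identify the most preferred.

Bundle B

Evaluate utility at each bundle:
U(A) = 140.
U(B) = 152.
U(C) = 42.
Highest utility is B, so B ≻ A ≻ C.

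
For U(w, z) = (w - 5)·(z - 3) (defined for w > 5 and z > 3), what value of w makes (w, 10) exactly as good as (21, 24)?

w = 53

U(21, 24) = 336.
Set U(w, 10) = 336 and solve.
With z = 10: (10 − 3) = 7, so (w − 5) = 336/7 = 48.
So w = 5 + 48 = 53.
Check: U(53, 10) = 336.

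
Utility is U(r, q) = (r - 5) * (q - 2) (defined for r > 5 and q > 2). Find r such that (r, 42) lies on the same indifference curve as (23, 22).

r = 14

U(23, 22) = 360.
Set U(r, 42) = 360 and solve.
With q = 42: (42 − 2) = 40, so (r − 5) = 360/40 = 9.
So r = 5 + 9 = 14.
Check: U(14, 42) = 360.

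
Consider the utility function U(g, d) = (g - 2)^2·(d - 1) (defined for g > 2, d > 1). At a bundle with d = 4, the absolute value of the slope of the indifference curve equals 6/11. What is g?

g = 13

MU_g = 2·(g−2)·(d−1), MU_d = (g−2)^2.
MRS = (2/1)·(d−1)/(g−2).
Substitute d = 4: MRS = 6/(g − 2). Setting this equal to 6/11 gives g − 2 = 6/(6/11) = 11, so g = 13.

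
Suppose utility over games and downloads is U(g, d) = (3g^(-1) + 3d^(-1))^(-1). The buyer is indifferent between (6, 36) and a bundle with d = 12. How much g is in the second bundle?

U depends on (g, d) only through S = 3g^(-1) + 3d^(-1), so equal utility means equal S. At (6, 36): S = 7/12.
With d = 12: 3·12^(-1) = 0.25, so 3g^(-1) = 7/12 − 0.25 = 1/3, i.e. g^(-1) = 1/9.
Hence g = 1/(1/9) = 9.
Check: U(9, 12) = 1.7143.

g = 9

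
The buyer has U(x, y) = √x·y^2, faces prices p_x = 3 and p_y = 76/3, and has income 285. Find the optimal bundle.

MU_x = 0.5·x^(-0.5)·y^2 and MU_y = 2·√x·y.
MRS = MU_x/MU_y = (0.25)·y/x.
Tangency: set MRS = p_x/p_y = 3/(76/3) = 9/76.
So (0.25)·y/x = 9/76, i.e. y = (9/19)·x.
Substitute into the budget 3·x + (76/3)·y = 285: 15·x = 285, so x* = 19.
Then y* = (9/19)·19 = 9.

x* = 19, y* = 9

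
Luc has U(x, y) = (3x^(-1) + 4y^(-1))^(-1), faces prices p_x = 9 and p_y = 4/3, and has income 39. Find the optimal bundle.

x* = 3, y* = 9

For CES with ρ = -1, MRS = (3/4)·(y/x)^2.
Tangency: set MRS = p_x/p_y = 9/(4/3) = 6.75.
So (y/x)^2 = 9; taking the square root, y/x = 3, i.e. y = 3·x.
Substitute into the budget 9·x + (4/3)·y = 39: 13·x = 39, so x* = 3 and y* = 3·3 = 9.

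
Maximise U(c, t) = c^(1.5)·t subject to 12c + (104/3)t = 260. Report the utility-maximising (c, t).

c* = 13, t* = 3

MU_c = 1.5·√c·t and MU_t = c^(1.5).
MRS = MU_c/MU_t = (1.5)·t/c.
Tangency: set MRS = p_c/p_t = 12/(104/3) = 9/26.
So (1.5)·t/c = 9/26, i.e. t = (3/13)·c.
Substitute into the budget 12·c + (104/3)·t = 260: 20·c = 260, so c* = 13.
Then t* = (3/13)·13 = 3.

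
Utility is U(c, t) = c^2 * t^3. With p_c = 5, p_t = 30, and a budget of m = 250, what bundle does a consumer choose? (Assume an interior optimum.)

c* = 20, t* = 5

MU_c = 2·c·t^3 and MU_t = 3·c^2·t^2.
MRS = MU_c/MU_t = (2/3)·t/c.
Tangency: set MRS = p_c/p_t = 5/30 = 1/6.
So (2/3)·t/c = 1/6, i.e. t = 0.25·c.
Substitute into the budget 5·c + 30·t = 250: 12.5·c = 250, so c* = 20.
Then t* = 0.25·20 = 5.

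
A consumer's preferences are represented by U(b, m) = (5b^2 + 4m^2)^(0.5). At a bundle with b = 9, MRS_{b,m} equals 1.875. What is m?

m = 6

For CES with ρ = 2, MRS = (5/4)·(m/b)^(-1).
Setting (5/4)·(m/9)^(-1) = 1.875 gives (m/9)^(-1) = 1.5, so m/9 = 2/3 and m = 6.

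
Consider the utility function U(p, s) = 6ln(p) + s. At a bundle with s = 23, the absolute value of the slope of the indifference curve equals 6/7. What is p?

p = 7

MU_p = 6/p, MU_s = 1.
MRS = 6/p ÷ 1.
MRS depends only on p: 6/p = 6/7 ⇒ p = 6/(6/7) = 7.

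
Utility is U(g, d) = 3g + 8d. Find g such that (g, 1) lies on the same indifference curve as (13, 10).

g = 37

U(13, 10) = 119.
Set U(g, 1) = 119 and solve.
3g + 8·1 = 119 ⇒ 3g = 111 ⇒ g = 37.
Check: U(37, 1) = 119.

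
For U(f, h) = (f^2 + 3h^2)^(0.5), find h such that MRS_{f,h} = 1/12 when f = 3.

h = 12

For CES with ρ = 2, MRS = (1/3)·(h/f)^(-1).
Setting (1/3)·(h/3)^(-1) = 1/12 gives (h/3)^(-1) = 0.25, so h/3 = 4 and h = 12.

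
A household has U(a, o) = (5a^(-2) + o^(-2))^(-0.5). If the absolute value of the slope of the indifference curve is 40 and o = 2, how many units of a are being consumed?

a = 1

For CES with ρ = -2, MRS = (5/1)·(o/a)^3.
Setting (5/1)·(2/a)^3 = 40 gives (2/a)^3 = 8, so 2/a = 2 and a = 1.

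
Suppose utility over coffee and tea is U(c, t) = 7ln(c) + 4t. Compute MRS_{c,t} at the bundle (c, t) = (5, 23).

MU_c = 7/c, MU_t = 4.
MRS = 7/c ÷ 4.
At (5, 23): MRS = 0.35.
So at (5, 23) the consumer would give up 0.35 units of t for one more unit of c.

MRS = 0.35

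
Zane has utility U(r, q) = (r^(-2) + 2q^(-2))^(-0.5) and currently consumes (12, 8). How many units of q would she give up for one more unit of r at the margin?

MRS = 4/27

For CES with ρ = -2, MRS = (1/2)·(q/r)^3.
At (12, 8): MRS = 4/27.
So at (12, 8) the consumer would give up 4/27 units of q for one more unit of r.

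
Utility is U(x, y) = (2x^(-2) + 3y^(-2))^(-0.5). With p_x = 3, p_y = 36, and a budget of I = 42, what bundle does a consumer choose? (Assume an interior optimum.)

For CES with ρ = -2, MRS = (2/3)·(y/x)^3.
Tangency: set MRS = p_x/p_y = 3/36 = 1/12.
So (y/x)^3 = 0.125; taking the cube root, y/x = 0.5, i.e. y = 0.5·x.
Substitute into the budget 3·x + 36·y = 42: 21·x = 42, so x* = 2 and y* = 0.5·2 = 1.

x* = 2, y* = 1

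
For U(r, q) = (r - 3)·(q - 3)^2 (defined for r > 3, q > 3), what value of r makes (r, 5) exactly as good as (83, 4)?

U(83, 4) = 80.
Set U(r, 5) = 80 and solve.
With q = 5: (5 − 3)^2 = 4, so (r − 3) = 80/4 = 20.
So r = 3 + 20 = 23.
Check: U(23, 5) = 80.

r = 23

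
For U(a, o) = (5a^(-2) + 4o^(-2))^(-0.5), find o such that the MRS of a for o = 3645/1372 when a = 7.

For CES with ρ = -2, MRS = (5/4)·(o/a)^3.
Setting (5/4)·(o/7)^3 = 3645/1372 gives (o/7)^3 = 729/343, so o/7 = 9/7 and o = 9.

o = 9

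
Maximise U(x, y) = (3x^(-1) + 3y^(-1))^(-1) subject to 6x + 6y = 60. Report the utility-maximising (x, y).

For CES with ρ = -1, MRS = (y/x)^2.
Tangency: set MRS = p_x/p_y = 6/6 = 1.
So (y/x)^2 = 1; taking the square root, y/x = 1, i.e. y = x.
Substitute into the budget 6·x + 6·y = 60: 12·x = 60, so x* = 5 and y* = 5.

x* = 5, y* = 5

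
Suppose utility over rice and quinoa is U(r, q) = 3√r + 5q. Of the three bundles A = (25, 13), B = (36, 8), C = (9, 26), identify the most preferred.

Evaluate utility at each bundle:
U(A) = 80.000.
U(B) = 58.000.
U(C) = 139.000.
Highest utility is C, so C ≻ A ≻ B.

Bundle C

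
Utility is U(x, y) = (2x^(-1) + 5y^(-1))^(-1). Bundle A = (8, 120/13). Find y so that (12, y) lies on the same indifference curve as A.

U depends on (x, y) only through S = 2x^(-1) + 5y^(-1), so equal utility means equal S. At (8, 120/13): S = 19/24.
With x = 12: 2·12^(-1) = 1/6, so 5y^(-1) = 19/24 − 1/6 = 0.625, i.e. y^(-1) = 0.125.
Hence y = 1/0.125 = 8.
Check: U(12, 8) = 1.2632.

y = 8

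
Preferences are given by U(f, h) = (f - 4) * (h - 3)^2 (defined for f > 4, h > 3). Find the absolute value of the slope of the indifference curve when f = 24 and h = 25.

MU_f = (h−3)^2, MU_h = 2·(f−4)·(h−3).
MRS = (1/2)·(h−3)/(f−4).
At (24, 25): MRS = 0.55.
The indifference curve has slope −0.55 at this bundle.

MRS = 0.55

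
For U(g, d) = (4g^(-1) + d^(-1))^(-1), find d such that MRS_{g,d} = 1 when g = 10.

d = 5

For CES with ρ = -1, MRS = (4/1)·(d/g)^2.
Setting (4/1)·(d/10)^2 = 1 gives (d/10)^2 = 0.25, so d/10 = 0.5 and d = 5.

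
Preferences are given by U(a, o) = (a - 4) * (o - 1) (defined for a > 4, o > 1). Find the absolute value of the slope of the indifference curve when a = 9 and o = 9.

MRS = 1.6

MU_a = (o−1), MU_o = (a−4).
MRS = (o−1)/(a−4).
At (9, 9): MRS = 1.6.
That is, one extra unit of a is worth 1.6 units of o at the margin.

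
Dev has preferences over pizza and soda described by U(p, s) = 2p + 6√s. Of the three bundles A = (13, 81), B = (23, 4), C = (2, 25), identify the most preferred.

Evaluate utility at each bundle:
U(A) = 80.000.
U(B) = 58.000.
U(C) = 34.000.
Highest utility is A, so A ≻ B ≻ C.

Bundle A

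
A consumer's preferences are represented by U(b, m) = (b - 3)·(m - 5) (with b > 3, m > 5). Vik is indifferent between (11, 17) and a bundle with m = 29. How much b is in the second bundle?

b = 7

U(11, 17) = 96.
Set U(b, 29) = 96 and solve.
With m = 29: (29 − 5) = 24, so (b − 3) = 96/24 = 4.
So b = 3 + 4 = 7.
Check: U(7, 29) = 96.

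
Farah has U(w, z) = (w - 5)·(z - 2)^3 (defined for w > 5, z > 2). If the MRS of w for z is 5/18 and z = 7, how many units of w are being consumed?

MU_w = (z−2)^3, MU_z = 3·(w−5)·(z−2)^2.
MRS = (1/3)·(z−2)/(w−5).
Substitute z = 7: MRS = (5/3)/(w − 5). Setting this equal to 5/18 gives w − 5 = (5/3)/(5/18) = 6, so w = 11.

w = 11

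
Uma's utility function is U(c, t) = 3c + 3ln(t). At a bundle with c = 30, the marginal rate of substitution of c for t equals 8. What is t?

MU_c = 3, MU_t = 3/t.
MRS = 3 ÷ (3/t).
MRS depends only on t: t = 8 ⇒ t = 8.

t = 8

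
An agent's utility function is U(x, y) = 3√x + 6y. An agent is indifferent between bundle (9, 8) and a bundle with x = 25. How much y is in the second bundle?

U(9, 8) = 57.
Set U(25, y) = 57 and solve.
With x = 25: √25 = 5, so 6y = 57 − 3·5 = 42 and y = 7.
Check: U(25, 7) = 57.

y = 7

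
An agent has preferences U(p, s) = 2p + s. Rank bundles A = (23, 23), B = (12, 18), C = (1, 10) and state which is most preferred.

Evaluate utility at each bundle:
U(A) = 69.
U(B) = 42.
U(C) = 12.
Highest utility is A, so A ≻ B ≻ C.

Bundle A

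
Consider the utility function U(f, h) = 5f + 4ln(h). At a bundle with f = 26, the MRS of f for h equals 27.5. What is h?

MU_f = 5, MU_h = 4/h.
MRS = 5 ÷ (4/h).
MRS depends only on h: 1.25·h = 27.5 ⇒ h = 27.5/1.25 = 22.

h = 22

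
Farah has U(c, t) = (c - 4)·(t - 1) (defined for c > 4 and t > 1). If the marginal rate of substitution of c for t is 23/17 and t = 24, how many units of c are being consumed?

MU_c = (t−1), MU_t = (c−4).
MRS = (t−1)/(c−4).
Substitute t = 24: MRS = 23/(c − 4). Setting this equal to 23/17 gives c − 4 = 23/(23/17) = 17, so c = 21.

c = 21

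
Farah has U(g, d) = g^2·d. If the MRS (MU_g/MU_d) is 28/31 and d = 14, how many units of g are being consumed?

g = 31

MU_g = 2·g·d and MU_d = g^2.
MRS = MU_g/MU_d = (2/1)·d/g.
Substitute d = 14: MRS = 28/g. Setting 28/g = 28/31 gives g = 28/(28/31) = 31.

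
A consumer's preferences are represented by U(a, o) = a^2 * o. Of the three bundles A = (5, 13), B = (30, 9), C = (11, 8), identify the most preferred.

Bundle B

Evaluate utility at each bundle:
U(A) = 325.
U(B) = 8100.
U(C) = 968.
Highest utility is B, so B ≻ C ≻ A.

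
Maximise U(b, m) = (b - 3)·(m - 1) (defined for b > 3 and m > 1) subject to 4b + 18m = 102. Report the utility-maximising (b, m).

MU_b = (m−1), MU_m = (b−3).
MRS = (m−1)/(b−3).
Tangency: set MRS = p_b/p_m = 4/18 = 2/9.
So (m − 1)/(b − 3) = 2/9, i.e. (m − 1) = (2/9)·(b − 3).
Rewrite the budget in excess-of-subsistence terms: 4·(b − 3) + 18·(m − 1) = 102 − 4·3 − 18·1 = 72.
Substituting, 8·(b − 3) = 72, so b − 3 = 9 and b* = 12.
Then m − 1 = (2/9)·9 = 2, so m* = 3.

b* = 12, m* = 3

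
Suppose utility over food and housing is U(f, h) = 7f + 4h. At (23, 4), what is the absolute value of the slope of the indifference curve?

MU_f = 7, MU_h = 4, so MRS = 7/4 = 1.75 at every bundle.
At (23, 4): MRS = 1.75.
That is, one extra unit of f is worth 1.75 units of h at the margin.

MRS = 1.75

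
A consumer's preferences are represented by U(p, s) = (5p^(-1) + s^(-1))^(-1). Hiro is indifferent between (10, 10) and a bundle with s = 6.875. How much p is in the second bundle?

U depends on (p, s) only through S = 5p^(-1) + s^(-1), so equal utility means equal S. At (10, 10): S = 0.6.
With s = 6.875: 6.875^(-1) = 8/55, so 5p^(-1) = 0.6 − 8/55 = 5/11, i.e. p^(-1) = 1/11.
Hence p = 1/(1/11) = 11.
Check: U(11, 6.875) = 1.6667.

p = 11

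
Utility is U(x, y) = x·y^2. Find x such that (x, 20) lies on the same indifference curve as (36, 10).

U(36, 10) = 3600.
Set U(x, 20) = 3600 and solve.
With y = 20: 20^2 = 400, so x = 3600/400 = 9.
Check: U(9, 20) = 3600.

x = 9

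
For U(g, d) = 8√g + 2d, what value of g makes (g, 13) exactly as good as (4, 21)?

U(4, 21) = 58.
Set U(g, 13) = 58 and solve.
With d = 13: 8√g = 58 − 2·13 = 32, so √g = 4 and g = 16.
Check: U(16, 13) = 58.

g = 16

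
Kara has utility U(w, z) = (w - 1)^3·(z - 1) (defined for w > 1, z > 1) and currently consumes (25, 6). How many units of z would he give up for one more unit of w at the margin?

MU_w = 3·(w−1)^2·(z−1), MU_z = (w−1)^3.
MRS = (3/1)·(z−1)/(w−1).
At (25, 6): MRS = 0.625.
That is, one extra unit of w is worth 0.625 units of z at the margin.

MRS = 0.625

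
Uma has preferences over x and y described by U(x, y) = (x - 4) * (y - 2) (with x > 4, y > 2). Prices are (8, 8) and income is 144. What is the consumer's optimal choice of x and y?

MU_x = (y−2), MU_y = (x−4).
MRS = (y−2)/(x−4).
Tangency: set MRS = p_x/p_y = 8/8 = 1.
So (y − 2)/(x − 4) = 1, i.e. (y − 2) = (x − 4).
Rewrite the budget in excess-of-subsistence terms: 8·(x − 4) + 8·(y − 2) = 144 − 8·4 − 8·2 = 96.
Substituting, 16·(x − 4) = 96, so x − 4 = 6 and x* = 10.
Then y − 2 = 6, so y* = 8.

x* = 10, y* = 8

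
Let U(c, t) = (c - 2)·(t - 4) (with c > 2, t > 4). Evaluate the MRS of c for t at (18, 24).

MRS = 1.25

MU_c = (t−4), MU_t = (c−2).
MRS = (t−4)/(c−2).
At (18, 24): MRS = 1.25.
The indifference curve has slope −1.25 at this bundle.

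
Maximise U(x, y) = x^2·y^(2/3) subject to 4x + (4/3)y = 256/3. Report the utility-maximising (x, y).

x* = 16, y* = 16

MU_x = 2·x·y^(2/3) and MU_y = 2/3·x^2·y^(-1/3).
MRS = MU_x/MU_y = (3)·y/x.
Tangency: set MRS = p_x/p_y = 4/(4/3) = 3.
So (3)·y/x = 3, i.e. y = x.
Substitute into the budget 4·x + (4/3)·y = 256/3: (16/3)·x = 256/3, so x* = 16.
Then y* = 16.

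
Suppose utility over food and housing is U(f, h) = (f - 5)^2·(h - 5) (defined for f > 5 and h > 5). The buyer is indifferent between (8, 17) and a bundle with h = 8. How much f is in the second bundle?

U(8, 17) = 108.
Set U(f, 8) = 108 and solve.
With h = 8: (8 − 5) = 3, so (f − 5)^2 = 108/3 = 36.
Taking the square root (with f > 5): f − 5 = 6, so f = 11.
Check: U(11, 8) = 108.

f = 11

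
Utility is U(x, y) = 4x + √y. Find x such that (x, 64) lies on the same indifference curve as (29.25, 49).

U(29.25, 49) = 124.
Set U(x, 64) = 124 and solve.
With y = 64: √64 = 8, so 4x = 124 − 8 = 116 and x = 29.
Check: U(29, 64) = 124.

x = 29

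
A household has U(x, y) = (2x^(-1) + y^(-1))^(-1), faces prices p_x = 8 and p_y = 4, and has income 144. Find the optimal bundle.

For CES with ρ = -1, MRS = (2/1)·(y/x)^2.
Tangency: set MRS = p_x/p_y = 8/4 = 2.
So (y/x)^2 = 1; taking the square root, y/x = 1, i.e. y = x.
Substitute into the budget 8·x + 4·y = 144: 12·x = 144, so x* = 12 and y* = 12.

x* = 12, y* = 12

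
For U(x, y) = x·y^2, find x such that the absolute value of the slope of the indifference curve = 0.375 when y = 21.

x = 28

MU_x = y^2 and MU_y = 2·x·y.
MRS = MU_x/MU_y = (1/2)·y/x.
Substitute y = 21: MRS = 10.5/x. Setting 10.5/x = 0.375 gives x = 10.5/0.375 = 28.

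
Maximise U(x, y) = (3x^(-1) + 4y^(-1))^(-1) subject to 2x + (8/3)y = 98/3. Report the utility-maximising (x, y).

For CES with ρ = -1, MRS = (3/4)·(y/x)^2.
Tangency: set MRS = p_x/p_y = 2/(8/3) = 0.75.
So (y/x)^2 = 1; taking the square root, y/x = 1, i.e. y = x.
Substitute into the budget 2·x + (8/3)·y = 98/3: (14/3)·x = 98/3, so x* = 7 and y* = 7.

x* = 7, y* = 7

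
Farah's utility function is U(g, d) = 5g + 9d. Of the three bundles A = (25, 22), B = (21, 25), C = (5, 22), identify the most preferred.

Bundle B

Evaluate utility at each bundle:
U(A) = 323.
U(B) = 330.
U(C) = 223.
Highest utility is B, so B ≻ A ≻ C.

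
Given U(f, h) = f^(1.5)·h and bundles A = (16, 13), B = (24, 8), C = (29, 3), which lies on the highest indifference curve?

Evaluate utility at each bundle:
U(A) = 832.000.
U(B) = 940.604.
U(C) = 468.509.
Highest utility is B, so B ≻ A ≻ C.

Bundle B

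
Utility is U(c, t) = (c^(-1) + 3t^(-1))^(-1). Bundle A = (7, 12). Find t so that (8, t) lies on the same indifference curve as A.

t = 11.2

U depends on (c, t) only through S = c^(-1) + 3t^(-1), so equal utility means equal S. At (7, 12): S = 11/28.
With c = 8: 8^(-1) = 0.125, so 3t^(-1) = 11/28 − 0.125 = 15/56, i.e. t^(-1) = 5/56.
Hence t = 1/(5/56) = 11.2.
Check: U(8, 11.2) = 2.5455.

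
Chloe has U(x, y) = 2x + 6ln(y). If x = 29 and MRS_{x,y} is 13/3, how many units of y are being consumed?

y = 13

MU_x = 2, MU_y = 6/y.
MRS = 2 ÷ (6/y).
MRS depends only on y: (1/3)·y = 13/3 ⇒ y = (13/3)/(1/3) = 13.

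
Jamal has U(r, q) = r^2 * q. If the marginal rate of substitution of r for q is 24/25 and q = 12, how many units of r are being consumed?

r = 25

MU_r = 2·r·q and MU_q = r^2.
MRS = MU_r/MU_q = (2/1)·q/r.
Substitute q = 12: MRS = 24/r. Setting 24/r = 24/25 gives r = 24/(24/25) = 25.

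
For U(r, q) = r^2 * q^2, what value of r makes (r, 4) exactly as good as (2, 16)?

U(2, 16) = 1024.
Set U(r, 4) = 1024 and solve.
With q = 4: 4^2 = 16, so r^2 = 1024/16 = 64; taking the square root, r = 8.
Check: U(8, 4) = 1024.

r = 8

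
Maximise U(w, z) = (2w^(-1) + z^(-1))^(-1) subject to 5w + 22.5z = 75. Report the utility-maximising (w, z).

For CES with ρ = -1, MRS = (2/1)·(z/w)^2.
Tangency: set MRS = p_w/p_z = 5/22.5 = 2/9.
So (z/w)^2 = 1/9; taking the square root, z/w = 1/3, i.e. z = (1/3)·w.
Substitute into the budget 5·w + 22.5·z = 75: 12.5·w = 75, so w* = 6 and z* = (1/3)·6 = 2.

w* = 6, z* = 2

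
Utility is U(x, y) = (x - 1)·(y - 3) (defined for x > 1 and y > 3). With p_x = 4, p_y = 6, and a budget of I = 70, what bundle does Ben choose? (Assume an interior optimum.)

x* = 7, y* = 7

MU_x = (y−3), MU_y = (x−1).
MRS = (y−3)/(x−1).
Tangency: set MRS = p_x/p_y = 4/6 = 2/3.
So (y − 3)/(x − 1) = 2/3, i.e. (y − 3) = (2/3)·(x − 1).
Rewrite the budget in excess-of-subsistence terms: 4·(x − 1) + 6·(y − 3) = 70 − 4·1 − 6·3 = 48.
Substituting, 8·(x − 1) = 48, so x − 1 = 6 and x* = 7.
Then y − 3 = (2/3)·6 = 4, so y* = 7.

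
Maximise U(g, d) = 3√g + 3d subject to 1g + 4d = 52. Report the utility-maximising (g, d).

MU_g = 3/(2√g), MU_d = 3.
MRS = 3/(2√g) ÷ 3.
Tangency: set MRS = p_g/p_d = 1/4 = 0.25.
MRS depends only on g: 0.5/√g = 0.25 ⇒ √g = 0.5/0.25 = 2 ⇒ g* = 4.
From the budget, 4·d = 52 − 1·4 = 48, so d* = 12.

g* = 4, d* = 12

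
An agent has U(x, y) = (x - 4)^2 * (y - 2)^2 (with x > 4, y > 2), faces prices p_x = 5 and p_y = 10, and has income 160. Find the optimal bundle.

x* = 16, y* = 8

MU_x = 2·(x−4)·(y−2)^2, MU_y = 2·(x−4)^2·(y−2).
MRS = (y−2)/(x−4).
Tangency: set MRS = p_x/p_y = 5/10 = 0.5.
So (y − 2)/(x − 4) = 0.5, i.e. (y − 2) = 0.5·(x − 4).
Rewrite the budget in excess-of-subsistence terms: 5·(x − 4) + 10·(y − 2) = 160 − 5·4 − 10·2 = 120.
Substituting, 10·(x − 4) = 120, so x − 4 = 12 and x* = 16.
Then y − 2 = 0.5·12 = 6, so y* = 8.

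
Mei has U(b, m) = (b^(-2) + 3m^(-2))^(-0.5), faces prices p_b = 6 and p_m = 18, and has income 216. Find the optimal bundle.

For CES with ρ = -2, MRS = (1/3)·(m/b)^3.
Tangency: set MRS = p_b/p_m = 6/18 = 1/3.
So (m/b)^3 = 1; taking the cube root, m/b = 1, i.e. m = b.
Substitute into the budget 6·b + 18·m = 216: 24·b = 216, so b* = 9 and m* = 9.

b* = 9, m* = 9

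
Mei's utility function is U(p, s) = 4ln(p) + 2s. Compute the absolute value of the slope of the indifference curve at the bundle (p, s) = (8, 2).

MU_p = 4/p, MU_s = 2.
MRS = 4/p ÷ 2.
At (8, 2): MRS = 0.25.
That is, one extra unit of p is worth 0.25 units of s at the margin.

MRS = 0.25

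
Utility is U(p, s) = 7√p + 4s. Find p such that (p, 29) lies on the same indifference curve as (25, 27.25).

U(25, 27.25) = 144.
Set U(p, 29) = 144 and solve.
With s = 29: 7√p = 144 − 4·29 = 28, so √p = 4 and p = 16.
Check: U(16, 29) = 144.

p = 16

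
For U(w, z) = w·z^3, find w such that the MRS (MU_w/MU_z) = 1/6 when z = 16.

MU_w = z^3 and MU_z = 3·w·z^2.
MRS = MU_w/MU_z = (1/3)·z/w.
Substitute z = 16: MRS = (16/3)/w. Setting (16/3)/w = 1/6 gives w = (16/3)/(1/6) = 32.

w = 32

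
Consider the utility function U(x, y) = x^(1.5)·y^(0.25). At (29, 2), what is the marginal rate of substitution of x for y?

MU_x = 1.5·√x·y^(0.25) and MU_y = 0.25·x^(1.5)·y^(-0.75).
MRS = MU_x/MU_y = (6)·y/x.
At (29, 2): MRS = 12/29.
That is, one extra unit of x is worth 12/29 units of y at the margin.

MRS = 12/29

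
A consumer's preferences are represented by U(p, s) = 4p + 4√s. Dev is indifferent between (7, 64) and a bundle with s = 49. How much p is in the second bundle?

U(7, 64) = 60.
Set U(p, 49) = 60 and solve.
With s = 49: √49 = 7, so 4p = 60 − 4·7 = 32 and p = 8.
Check: U(8, 49) = 60.

p = 8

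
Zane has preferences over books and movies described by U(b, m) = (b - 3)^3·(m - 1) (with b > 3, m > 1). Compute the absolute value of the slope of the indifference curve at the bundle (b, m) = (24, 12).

MU_b = 3·(b−3)^2·(m−1), MU_m = (b−3)^3.
MRS = (3/1)·(m−1)/(b−3).
At (24, 12): MRS = 11/7.
So at (24, 12) the consumer would give up 11/7 units of m for one more unit of b.

MRS = 11/7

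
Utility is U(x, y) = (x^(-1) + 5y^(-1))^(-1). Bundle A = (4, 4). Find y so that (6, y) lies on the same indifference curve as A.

y = 3.75

U depends on (x, y) only through S = x^(-1) + 5y^(-1), so equal utility means equal S. At (4, 4): S = 1.5.
With x = 6: 6^(-1) = 1/6, so 5y^(-1) = 1.5 − 1/6 = 4/3, i.e. y^(-1) = 4/15.
Hence y = 1/(4/15) = 3.75.
Check: U(6, 3.75) = 0.6667.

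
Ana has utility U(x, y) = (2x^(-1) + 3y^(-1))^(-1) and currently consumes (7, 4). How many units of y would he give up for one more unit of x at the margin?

MRS = 32/147

For CES with ρ = -1, MRS = (2/3)·(y/x)^2.
At (7, 4): MRS = 32/147.
That is, one extra unit of x is worth 32/147 units of y at the margin.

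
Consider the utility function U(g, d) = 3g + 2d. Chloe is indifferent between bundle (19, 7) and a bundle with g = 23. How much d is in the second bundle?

d = 1

U(19, 7) = 71.
Set U(23, d) = 71 and solve.
3·23 + 2d = 71 ⇒ 2d = 2 ⇒ d = 1.
Check: U(23, 1) = 71.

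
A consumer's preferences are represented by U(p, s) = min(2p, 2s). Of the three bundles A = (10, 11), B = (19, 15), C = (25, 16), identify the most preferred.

Bundle C

Evaluate utility at each bundle:
U(A) = 20.
U(B) = 30.
U(C) = 32.
Highest utility is C, so C ≻ B ≻ A.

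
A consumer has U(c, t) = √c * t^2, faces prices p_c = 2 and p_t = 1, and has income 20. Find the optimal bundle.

c* = 2, t* = 16

MU_c = 0.5·c^(-0.5)·t^2 and MU_t = 2·√c·t.
MRS = MU_c/MU_t = (0.25)·t/c.
Tangency: set MRS = p_c/p_t = 2/1 = 2.
So (0.25)·t/c = 2, i.e. t = 8·c.
Substitute into the budget 2·c + 1·t = 20: 10·c = 20, so c* = 2.
Then t* = 8·2 = 16.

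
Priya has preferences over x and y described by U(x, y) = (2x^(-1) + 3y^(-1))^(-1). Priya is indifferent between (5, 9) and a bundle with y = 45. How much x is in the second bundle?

x = 3

U depends on (x, y) only through S = 2x^(-1) + 3y^(-1), so equal utility means equal S. At (5, 9): S = 11/15.
With y = 45: 3·45^(-1) = 1/15, so 2x^(-1) = 11/15 − 1/15 = 2/3, i.e. x^(-1) = 1/3.
Hence x = 1/(1/3) = 3.
Check: U(3, 45) = 1.3636.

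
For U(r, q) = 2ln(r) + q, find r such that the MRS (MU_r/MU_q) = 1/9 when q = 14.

MU_r = 2/r, MU_q = 1.
MRS = 2/r ÷ 1.
MRS depends only on r: 2/r = 1/9 ⇒ r = 2/(1/9) = 18.

r = 18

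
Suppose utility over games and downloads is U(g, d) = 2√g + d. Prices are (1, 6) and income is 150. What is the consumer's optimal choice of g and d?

MU_g = 2/(2√g), MU_d = 1.
MRS = 2/(2√g) ÷ 1.
Tangency: set MRS = p_g/p_d = 1/6.
MRS depends only on g: 1/√g = 1/6 ⇒ √g = 1/(1/6) = 6 ⇒ g* = 36.
From the budget, 6·d = 150 − 1·36 = 114, so d* = 19.

g* = 36, d* = 19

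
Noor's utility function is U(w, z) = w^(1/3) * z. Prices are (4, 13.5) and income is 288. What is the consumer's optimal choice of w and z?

w* = 18, z* = 16

MU_w = 1/3·w^(-2/3)·z and MU_z = w^(1/3).
MRS = MU_w/MU_z = (1/3)·z/w.
Tangency: set MRS = p_w/p_z = 4/13.5 = 8/27.
So (1/3)·z/w = 8/27, i.e. z = (8/9)·w.
Substitute into the budget 4·w + 13.5·z = 288: 16·w = 288, so w* = 18.
Then z* = (8/9)·18 = 16.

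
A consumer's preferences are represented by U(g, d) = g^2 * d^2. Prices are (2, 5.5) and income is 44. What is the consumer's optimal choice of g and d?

g* = 11, d* = 4

MU_g = 2·g·d^2 and MU_d = 2·g^2·d.
MRS = MU_g/MU_d = d/g.
Tangency: set MRS = p_g/p_d = 2/5.5 = 4/11.
So d/g = 4/11, i.e. d = (4/11)·g.
Substitute into the budget 2·g + 5.5·d = 44: 4·g = 44, so g* = 11.
Then d* = (4/11)·11 = 4.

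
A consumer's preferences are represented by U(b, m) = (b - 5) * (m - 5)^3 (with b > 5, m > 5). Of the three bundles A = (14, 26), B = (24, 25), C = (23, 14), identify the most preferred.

Evaluate utility at each bundle:
U(A) = 83349.
U(B) = 152000.
U(C) = 13122.
Highest utility is B, so B ≻ A ≻ C.

Bundle B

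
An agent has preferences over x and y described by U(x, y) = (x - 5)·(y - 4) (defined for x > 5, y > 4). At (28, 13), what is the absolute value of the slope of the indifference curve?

MU_x = (y−4), MU_y = (x−5).
MRS = (y−4)/(x−5).
At (28, 13): MRS = 9/23.
The indifference curve has slope −9/23 at this bundle.

MRS = 9/23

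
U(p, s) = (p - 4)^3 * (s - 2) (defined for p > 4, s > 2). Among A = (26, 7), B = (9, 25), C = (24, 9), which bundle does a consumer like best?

Bundle C

Evaluate utility at each bundle:
U(A) = 53240.
U(B) = 2875.
U(C) = 56000.
Highest utility is C, so C ≻ A ≻ B.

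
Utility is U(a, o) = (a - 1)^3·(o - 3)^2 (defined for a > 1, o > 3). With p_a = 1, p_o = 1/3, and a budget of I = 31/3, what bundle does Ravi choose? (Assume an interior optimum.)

a* = 6, o* = 13

MU_a = 3·(a−1)^2·(o−3)^2, MU_o = 2·(a−1)^3·(o−3).
MRS = (3/2)·(o−3)/(a−1).
Tangency: set MRS = p_a/p_o = 1/(1/3) = 3.
So (3/2)·(o − 3)/(a − 1) = 3, i.e. (o − 3) = 2·(a − 1).
Rewrite the budget in excess-of-subsistence terms: 1·(a − 1) + (1/3)·(o − 3) = 31/3 − 1·1 − (1/3)·3 = 25/3.
Substituting, (5/3)·(a − 1) = 25/3, so a − 1 = 5 and a* = 6.
Then o − 3 = 2·5 = 10, so o* = 13.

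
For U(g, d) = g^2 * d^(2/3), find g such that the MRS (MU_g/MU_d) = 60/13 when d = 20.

g = 13

MU_g = 2·g·d^(2/3) and MU_d = 2/3·g^2·d^(-1/3).
MRS = MU_g/MU_d = (3)·d/g.
Substitute d = 20: MRS = 60/g. Setting 60/g = 60/13 gives g = 60/(60/13) = 13.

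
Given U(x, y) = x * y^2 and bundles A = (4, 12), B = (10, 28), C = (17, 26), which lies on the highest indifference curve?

Evaluate utility at each bundle:
U(A) = 576.
U(B) = 7840.
U(C) = 11492.
Highest utility is C, so C ≻ B ≻ A.

Bundle C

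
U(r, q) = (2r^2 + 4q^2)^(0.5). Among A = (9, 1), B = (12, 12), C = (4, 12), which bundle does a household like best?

Bundle B

Evaluate utility at each bundle:
U(A) = 12.884.
U(B) = 29.394.
U(C) = 24.658.
Highest utility is B, so B ≻ C ≻ A.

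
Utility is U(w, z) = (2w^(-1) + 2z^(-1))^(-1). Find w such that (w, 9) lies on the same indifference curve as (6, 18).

U depends on (w, z) only through S = 2w^(-1) + 2z^(-1), so equal utility means equal S. At (6, 18): S = 4/9.
With z = 9: 2·9^(-1) = 2/9, so 2w^(-1) = 4/9 − 2/9 = 2/9, i.e. w^(-1) = 1/9.
Hence w = 1/(1/9) = 9.
Check: U(9, 9) = 2.25.

w = 9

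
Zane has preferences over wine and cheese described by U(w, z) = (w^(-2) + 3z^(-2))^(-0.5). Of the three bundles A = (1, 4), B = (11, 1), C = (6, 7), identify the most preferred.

Bundle C

Evaluate utility at each bundle:
U(A) = 0.918.
U(B) = 0.577.
U(C) = 3.352.
Highest utility is C, so C ≻ A ≻ B.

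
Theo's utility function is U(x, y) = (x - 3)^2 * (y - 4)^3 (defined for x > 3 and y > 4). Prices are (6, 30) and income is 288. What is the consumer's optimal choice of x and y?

MU_x = 2·(x−3)·(y−4)^3, MU_y = 3·(x−3)^2·(y−4)^2.
MRS = (2/3)·(y−4)/(x−3).
Tangency: set MRS = p_x/p_y = 6/30 = 0.2.
So (2/3)·(y − 4)/(x − 3) = 0.2, i.e. (y − 4) = 0.3·(x − 3).
Rewrite the budget in excess-of-subsistence terms: 6·(x − 3) + 30·(y − 4) = 288 − 6·3 − 30·4 = 150.
Substituting, 15·(x − 3) = 150, so x − 3 = 10 and x* = 13.
Then y − 4 = 0.3·10 = 3, so y* = 7.

x* = 13, y* = 7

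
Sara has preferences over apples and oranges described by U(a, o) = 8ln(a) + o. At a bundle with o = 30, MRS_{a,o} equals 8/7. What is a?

MU_a = 8/a, MU_o = 1.
MRS = 8/a ÷ 1.
MRS depends only on a: 8/a = 8/7 ⇒ a = 8/(8/7) = 7.

a = 7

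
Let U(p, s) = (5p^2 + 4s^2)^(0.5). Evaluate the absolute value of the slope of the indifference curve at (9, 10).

MRS = 1.125

For CES with ρ = 2, MRS = (5/4)·(s/p)^(-1).
At (9, 10): MRS = 1.125.
The indifference curve has slope −1.125 at this bundle.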